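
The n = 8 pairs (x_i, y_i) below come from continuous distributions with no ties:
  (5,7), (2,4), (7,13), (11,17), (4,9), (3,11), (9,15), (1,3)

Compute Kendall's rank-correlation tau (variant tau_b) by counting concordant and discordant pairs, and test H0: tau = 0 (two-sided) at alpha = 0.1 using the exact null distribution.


Step 1: Enumerate the 28 unordered pairs (i,j) with i<j and classify each by sign(x_j-x_i) * sign(y_j-y_i).
  (1,2):dx=-3,dy=-3->C; (1,3):dx=+2,dy=+6->C; (1,4):dx=+6,dy=+10->C; (1,5):dx=-1,dy=+2->D
  (1,6):dx=-2,dy=+4->D; (1,7):dx=+4,dy=+8->C; (1,8):dx=-4,dy=-4->C; (2,3):dx=+5,dy=+9->C
  (2,4):dx=+9,dy=+13->C; (2,5):dx=+2,dy=+5->C; (2,6):dx=+1,dy=+7->C; (2,7):dx=+7,dy=+11->C
  (2,8):dx=-1,dy=-1->C; (3,4):dx=+4,dy=+4->C; (3,5):dx=-3,dy=-4->C; (3,6):dx=-4,dy=-2->C
  (3,7):dx=+2,dy=+2->C; (3,8):dx=-6,dy=-10->C; (4,5):dx=-7,dy=-8->C; (4,6):dx=-8,dy=-6->C
  (4,7):dx=-2,dy=-2->C; (4,8):dx=-10,dy=-14->C; (5,6):dx=-1,dy=+2->D; (5,7):dx=+5,dy=+6->C
  (5,8):dx=-3,dy=-6->C; (6,7):dx=+6,dy=+4->C; (6,8):dx=-2,dy=-8->C; (7,8):dx=-8,dy=-12->C
Step 2: C = 25, D = 3, total pairs = 28.
Step 3: tau = (C - D)/(n(n-1)/2) = (25 - 3)/28 = 0.785714.
Step 4: Exact two-sided p-value (enumerate n! = 40320 permutations of y under H0): p = 0.005506.
Step 5: alpha = 0.1. reject H0.

tau_b = 0.7857 (C=25, D=3), p = 0.005506, reject H0.


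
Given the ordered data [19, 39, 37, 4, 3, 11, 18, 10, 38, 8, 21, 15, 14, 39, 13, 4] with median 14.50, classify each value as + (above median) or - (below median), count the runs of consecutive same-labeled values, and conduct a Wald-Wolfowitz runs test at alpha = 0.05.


Step 1: Compute median = 14.50; label A = above, B = below.
Labels in order: AAABBBABABAABABB  (n_A = 8, n_B = 8)
Step 2: Count runs R = 10.
Step 3: Under H0 (random ordering), E[R] = 2*n_A*n_B/(n_A+n_B) + 1 = 2*8*8/16 + 1 = 9.0000.
        Var[R] = 2*n_A*n_B*(2*n_A*n_B - n_A - n_B) / ((n_A+n_B)^2 * (n_A+n_B-1)) = 14336/3840 = 3.7333.
        SD[R] = 1.9322.
Step 4: Continuity-corrected z = (R - 0.5 - E[R]) / SD[R] = (10 - 0.5 - 9.0000) / 1.9322 = 0.2588.
Step 5: Two-sided p-value via normal approximation = 2*(1 - Phi(|z|)) = 0.795809.
Step 6: alpha = 0.05. fail to reject H0.

R = 10, z = 0.2588, p = 0.795809, fail to reject H0.


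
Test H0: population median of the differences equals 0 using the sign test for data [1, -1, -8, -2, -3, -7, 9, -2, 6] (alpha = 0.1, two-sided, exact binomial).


Step 1: Discard zero differences. Original n = 9; n_eff = number of nonzero differences = 9.
Nonzero differences (with sign): +1, -1, -8, -2, -3, -7, +9, -2, +6
Step 2: Count signs: positive = 3, negative = 6.
Step 3: Under H0: P(positive) = 0.5, so the number of positives S ~ Bin(9, 0.5).
Step 4: Two-sided exact p-value = sum of Bin(9,0.5) probabilities at or below the observed probability = 0.507812.
Step 5: alpha = 0.1. fail to reject H0.

n_eff = 9, pos = 3, neg = 6, p = 0.507812, fail to reject H0.


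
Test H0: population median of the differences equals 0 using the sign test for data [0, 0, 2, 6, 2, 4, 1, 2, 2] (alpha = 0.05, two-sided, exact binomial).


Step 1: Discard zero differences. Original n = 9; n_eff = number of nonzero differences = 7.
Nonzero differences (with sign): +2, +6, +2, +4, +1, +2, +2
Step 2: Count signs: positive = 7, negative = 0.
Step 3: Under H0: P(positive) = 0.5, so the number of positives S ~ Bin(7, 0.5).
Step 4: Two-sided exact p-value = sum of Bin(7,0.5) probabilities at or below the observed probability = 0.015625.
Step 5: alpha = 0.05. reject H0.

n_eff = 7, pos = 7, neg = 0, p = 0.015625, reject H0.


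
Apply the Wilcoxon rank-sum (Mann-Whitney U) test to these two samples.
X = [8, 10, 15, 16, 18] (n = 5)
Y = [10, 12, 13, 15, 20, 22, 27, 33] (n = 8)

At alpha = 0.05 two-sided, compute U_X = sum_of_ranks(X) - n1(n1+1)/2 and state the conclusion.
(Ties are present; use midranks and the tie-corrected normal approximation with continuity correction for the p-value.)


Step 1: Combine and sort all 13 observations; assign midranks.
sorted (value, group): (8,X), (10,X), (10,Y), (12,Y), (13,Y), (15,X), (15,Y), (16,X), (18,X), (20,Y), (22,Y), (27,Y), (33,Y)
ranks: 8->1, 10->2.5, 10->2.5, 12->4, 13->5, 15->6.5, 15->6.5, 16->8, 18->9, 20->10, 22->11, 27->12, 33->13
Step 2: Rank sum for X: R1 = 1 + 2.5 + 6.5 + 8 + 9 = 27.
Step 3: U_X = R1 - n1(n1+1)/2 = 27 - 5*6/2 = 27 - 15 = 12.
       U_Y = n1*n2 - U_X = 40 - 12 = 28.
Step 4: Ties are present, so use the tie-corrected normal approximation (with continuity correction) for the p-value.
Step 5: p-value = 0.270933; compare to alpha = 0.05. fail to reject H0.

U_X = 12, p = 0.270933, fail to reject H0 at alpha = 0.05.


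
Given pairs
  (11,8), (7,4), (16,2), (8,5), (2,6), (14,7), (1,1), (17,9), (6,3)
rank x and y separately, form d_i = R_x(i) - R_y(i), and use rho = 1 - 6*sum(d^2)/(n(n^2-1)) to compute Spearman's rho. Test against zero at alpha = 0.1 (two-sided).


Step 1: Rank x and y separately (midranks; no ties here).
rank(x): 11->6, 7->4, 16->8, 8->5, 2->2, 14->7, 1->1, 17->9, 6->3
rank(y): 8->8, 4->4, 2->2, 5->5, 6->6, 7->7, 1->1, 9->9, 3->3
Step 2: d_i = R_x(i) - R_y(i); compute d_i^2.
  (6-8)^2=4, (4-4)^2=0, (8-2)^2=36, (5-5)^2=0, (2-6)^2=16, (7-7)^2=0, (1-1)^2=0, (9-9)^2=0, (3-3)^2=0
sum(d^2) = 56.
Step 3: rho = 1 - 6*56 / (9*(9^2 - 1)) = 1 - 336/720 = 0.533333.
Step 4: Under H0, t = rho * sqrt((n-2)/(1-rho^2)) = 1.6681 ~ t(7).
Step 5: Two-sided p-value from the t-distribution with 7 df = 0.139227.
Step 6: alpha = 0.1. fail to reject H0.

rho = 0.5333, p = 0.139227, fail to reject H0 at alpha = 0.1.


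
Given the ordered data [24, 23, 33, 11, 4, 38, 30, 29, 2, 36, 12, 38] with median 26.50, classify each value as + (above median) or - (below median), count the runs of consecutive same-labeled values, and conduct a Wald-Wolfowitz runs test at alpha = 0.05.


Step 1: Compute median = 26.50; label A = above, B = below.
Labels in order: BBABBAAABABA  (n_A = 6, n_B = 6)
Step 2: Count runs R = 8.
Step 3: Under H0 (random ordering), E[R] = 2*n_A*n_B/(n_A+n_B) + 1 = 2*6*6/12 + 1 = 7.0000.
        Var[R] = 2*n_A*n_B*(2*n_A*n_B - n_A - n_B) / ((n_A+n_B)^2 * (n_A+n_B-1)) = 4320/1584 = 2.7273.
        SD[R] = 1.6514.
Step 4: Continuity-corrected z = (R - 0.5 - E[R]) / SD[R] = (8 - 0.5 - 7.0000) / 1.6514 = 0.3028.
Step 5: Two-sided p-value via normal approximation = 2*(1 - Phi(|z|)) = 0.762069.
Step 6: alpha = 0.05. fail to reject H0.

R = 8, z = 0.3028, p = 0.762069, fail to reject H0.


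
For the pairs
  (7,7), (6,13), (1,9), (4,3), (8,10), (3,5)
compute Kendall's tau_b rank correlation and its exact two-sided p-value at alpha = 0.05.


Step 1: Enumerate the 15 unordered pairs (i,j) with i<j and classify each by sign(x_j-x_i) * sign(y_j-y_i).
  (1,2):dx=-1,dy=+6->D; (1,3):dx=-6,dy=+2->D; (1,4):dx=-3,dy=-4->C; (1,5):dx=+1,dy=+3->C
  (1,6):dx=-4,dy=-2->C; (2,3):dx=-5,dy=-4->C; (2,4):dx=-2,dy=-10->C; (2,5):dx=+2,dy=-3->D
  (2,6):dx=-3,dy=-8->C; (3,4):dx=+3,dy=-6->D; (3,5):dx=+7,dy=+1->C; (3,6):dx=+2,dy=-4->D
  (4,5):dx=+4,dy=+7->C; (4,6):dx=-1,dy=+2->D; (5,6):dx=-5,dy=-5->C
Step 2: C = 9, D = 6, total pairs = 15.
Step 3: tau = (C - D)/(n(n-1)/2) = (9 - 6)/15 = 0.200000.
Step 4: Exact two-sided p-value (enumerate n! = 720 permutations of y under H0): p = 0.719444.
Step 5: alpha = 0.05. fail to reject H0.

tau_b = 0.2000 (C=9, D=6), p = 0.719444, fail to reject H0.


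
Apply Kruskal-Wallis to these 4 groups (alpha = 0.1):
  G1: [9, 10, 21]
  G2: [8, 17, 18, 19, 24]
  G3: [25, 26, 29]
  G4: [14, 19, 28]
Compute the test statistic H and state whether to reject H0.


Step 1: Combine all N = 14 observations and assign midranks.
sorted (value, group, rank): (8,G2,1), (9,G1,2), (10,G1,3), (14,G4,4), (17,G2,5), (18,G2,6), (19,G2,7.5), (19,G4,7.5), (21,G1,9), (24,G2,10), (25,G3,11), (26,G3,12), (28,G4,13), (29,G3,14)
Step 2: Sum ranks within each group.
R_1 = 14 (n_1 = 3)
R_2 = 29.5 (n_2 = 5)
R_3 = 37 (n_3 = 3)
R_4 = 24.5 (n_4 = 3)
Step 3: H = 12/(N(N+1)) * sum(R_i^2/n_i) - 3(N+1)
     = 12/(14*15) * (14^2/3 + 29.5^2/5 + 37^2/3 + 24.5^2/3) - 3*15
     = 0.057143 * 895.8 - 45
     = 6.188571.
Step 4: Ties present; correction factor C = 1 - 6/(14^3 - 14) = 0.997802. Corrected H = 6.188571 / 0.997802 = 6.202203.
Step 5: Under H0, H ~ chi^2(3); p-value = 0.102177.
Step 6: alpha = 0.1. fail to reject H0.

H = 6.2022, df = 3, p = 0.102177, fail to reject H0.


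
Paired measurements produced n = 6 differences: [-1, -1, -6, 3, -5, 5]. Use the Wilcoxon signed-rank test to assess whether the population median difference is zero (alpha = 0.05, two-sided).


Step 1: Drop any zero differences (none here) and take |d_i|.
|d| = [1, 1, 6, 3, 5, 5]
Step 2: Midrank |d_i| (ties get averaged ranks).
ranks: |1|->1.5, |1|->1.5, |6|->6, |3|->3, |5|->4.5, |5|->4.5
Step 3: Attach original signs; sum ranks with positive sign and with negative sign.
W+ = 3 + 4.5 = 7.5
W- = 1.5 + 1.5 + 6 + 4.5 = 13.5
(Check: W+ + W- = 21 should equal n(n+1)/2 = 21.)
Step 4: Test statistic W = min(W+, W-) = 7.5.
Step 5: Ties in |d|, so use the tie-corrected normal approximation.
        E[W] = n(n+1)/4 = 6*7/4 = 10.5.
        Tie groups: |d|=1 (t=2), |d|=5 (t=2); sum(t^3 - t) = 12.
        Var[W] = n(n+1)(2n+1)/24 - sum(t^3-t)/48 = 546/24 - 12/48 = 22.5.
        z = (W - E[W]) / sqrt(Var[W]) = (7.5 - 10.5) / 4.7434 = -0.6325.
        Two-sided p = 2*Phi(z) = 0.527089.
Step 6: alpha = 0.05. fail to reject H0.

W+ = 7.5, W- = 13.5, W = min = 7.5, p = 0.527089, fail to reject H0.


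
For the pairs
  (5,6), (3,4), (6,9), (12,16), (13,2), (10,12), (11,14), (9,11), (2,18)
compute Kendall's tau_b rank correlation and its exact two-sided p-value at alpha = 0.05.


Step 1: Enumerate the 36 unordered pairs (i,j) with i<j and classify each by sign(x_j-x_i) * sign(y_j-y_i).
  (1,2):dx=-2,dy=-2->C; (1,3):dx=+1,dy=+3->C; (1,4):dx=+7,dy=+10->C; (1,5):dx=+8,dy=-4->D
  (1,6):dx=+5,dy=+6->C; (1,7):dx=+6,dy=+8->C; (1,8):dx=+4,dy=+5->C; (1,9):dx=-3,dy=+12->D
  (2,3):dx=+3,dy=+5->C; (2,4):dx=+9,dy=+12->C; (2,5):dx=+10,dy=-2->D; (2,6):dx=+7,dy=+8->C
  (2,7):dx=+8,dy=+10->C; (2,8):dx=+6,dy=+7->C; (2,9):dx=-1,dy=+14->D; (3,4):dx=+6,dy=+7->C
  (3,5):dx=+7,dy=-7->D; (3,6):dx=+4,dy=+3->C; (3,7):dx=+5,dy=+5->C; (3,8):dx=+3,dy=+2->C
  (3,9):dx=-4,dy=+9->D; (4,5):dx=+1,dy=-14->D; (4,6):dx=-2,dy=-4->C; (4,7):dx=-1,dy=-2->C
  (4,8):dx=-3,dy=-5->C; (4,9):dx=-10,dy=+2->D; (5,6):dx=-3,dy=+10->D; (5,7):dx=-2,dy=+12->D
  (5,8):dx=-4,dy=+9->D; (5,9):dx=-11,dy=+16->D; (6,7):dx=+1,dy=+2->C; (6,8):dx=-1,dy=-1->C
  (6,9):dx=-8,dy=+6->D; (7,8):dx=-2,dy=-3->C; (7,9):dx=-9,dy=+4->D; (8,9):dx=-7,dy=+7->D
Step 2: C = 21, D = 15, total pairs = 36.
Step 3: tau = (C - D)/(n(n-1)/2) = (21 - 15)/36 = 0.166667.
Step 4: Exact two-sided p-value (enumerate n! = 362880 permutations of y under H0): p = 0.612202.
Step 5: alpha = 0.05. fail to reject H0.

tau_b = 0.1667 (C=21, D=15), p = 0.612202, fail to reject H0.


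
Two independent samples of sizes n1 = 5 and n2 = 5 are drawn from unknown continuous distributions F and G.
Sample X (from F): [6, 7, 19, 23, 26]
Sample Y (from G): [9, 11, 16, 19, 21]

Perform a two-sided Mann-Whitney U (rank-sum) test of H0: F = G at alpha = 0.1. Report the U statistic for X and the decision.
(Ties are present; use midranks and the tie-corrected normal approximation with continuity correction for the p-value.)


Step 1: Combine and sort all 10 observations; assign midranks.
sorted (value, group): (6,X), (7,X), (9,Y), (11,Y), (16,Y), (19,X), (19,Y), (21,Y), (23,X), (26,X)
ranks: 6->1, 7->2, 9->3, 11->4, 16->5, 19->6.5, 19->6.5, 21->8, 23->9, 26->10
Step 2: Rank sum for X: R1 = 1 + 2 + 6.5 + 9 + 10 = 28.5.
Step 3: U_X = R1 - n1(n1+1)/2 = 28.5 - 5*6/2 = 28.5 - 15 = 13.5.
       U_Y = n1*n2 - U_X = 25 - 13.5 = 11.5.
Step 4: Ties are present, so use the tie-corrected normal approximation (with continuity correction) for the p-value.
Step 5: p-value = 0.916563; compare to alpha = 0.1. fail to reject H0.

U_X = 13.5, p = 0.916563, fail to reject H0 at alpha = 0.1.


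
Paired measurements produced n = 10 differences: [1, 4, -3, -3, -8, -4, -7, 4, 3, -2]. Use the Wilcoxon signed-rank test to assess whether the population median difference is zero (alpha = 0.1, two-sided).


Step 1: Drop any zero differences (none here) and take |d_i|.
|d| = [1, 4, 3, 3, 8, 4, 7, 4, 3, 2]
Step 2: Midrank |d_i| (ties get averaged ranks).
ranks: |1|->1, |4|->7, |3|->4, |3|->4, |8|->10, |4|->7, |7|->9, |4|->7, |3|->4, |2|->2
Step 3: Attach original signs; sum ranks with positive sign and with negative sign.
W+ = 1 + 7 + 7 + 4 = 19
W- = 4 + 4 + 10 + 7 + 9 + 2 = 36
(Check: W+ + W- = 55 should equal n(n+1)/2 = 55.)
Step 4: Test statistic W = min(W+, W-) = 19.
Step 5: Ties in |d|, so use the tie-corrected normal approximation.
        E[W] = n(n+1)/4 = 10*11/4 = 27.5.
        Tie groups: |d|=3 (t=3), |d|=4 (t=3); sum(t^3 - t) = 48.
        Var[W] = n(n+1)(2n+1)/24 - sum(t^3-t)/48 = 2310/24 - 48/48 = 95.25.
        z = (W - E[W]) / sqrt(Var[W]) = (19 - 27.5) / 9.7596 = -0.8709.
        Two-sided p = 2*Phi(z) = 0.383789.
Step 6: alpha = 0.1. fail to reject H0.

W+ = 19, W- = 36, W = min = 19, p = 0.383789, fail to reject H0.


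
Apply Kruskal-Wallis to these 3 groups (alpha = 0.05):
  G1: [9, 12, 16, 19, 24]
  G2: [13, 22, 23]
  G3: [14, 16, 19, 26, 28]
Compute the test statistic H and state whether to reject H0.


Step 1: Combine all N = 13 observations and assign midranks.
sorted (value, group, rank): (9,G1,1), (12,G1,2), (13,G2,3), (14,G3,4), (16,G1,5.5), (16,G3,5.5), (19,G1,7.5), (19,G3,7.5), (22,G2,9), (23,G2,10), (24,G1,11), (26,G3,12), (28,G3,13)
Step 2: Sum ranks within each group.
R_1 = 27 (n_1 = 5)
R_2 = 22 (n_2 = 3)
R_3 = 42 (n_3 = 5)
Step 3: H = 12/(N(N+1)) * sum(R_i^2/n_i) - 3(N+1)
     = 12/(13*14) * (27^2/5 + 22^2/3 + 42^2/5) - 3*14
     = 0.065934 * 659.933 - 42
     = 1.512088.
Step 4: Ties present; correction factor C = 1 - 12/(13^3 - 13) = 0.994505. Corrected H = 1.512088 / 0.994505 = 1.520442.
Step 5: Under H0, H ~ chi^2(2); p-value = 0.467563.
Step 6: alpha = 0.05. fail to reject H0.

H = 1.5204, df = 2, p = 0.467563, fail to reject H0.


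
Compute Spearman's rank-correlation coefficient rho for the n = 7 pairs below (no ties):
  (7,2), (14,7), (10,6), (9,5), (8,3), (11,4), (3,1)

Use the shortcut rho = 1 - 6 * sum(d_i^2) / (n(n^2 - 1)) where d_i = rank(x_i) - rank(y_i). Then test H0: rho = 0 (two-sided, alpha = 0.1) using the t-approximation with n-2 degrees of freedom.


Step 1: Rank x and y separately (midranks; no ties here).
rank(x): 7->2, 14->7, 10->5, 9->4, 8->3, 11->6, 3->1
rank(y): 2->2, 7->7, 6->6, 5->5, 3->3, 4->4, 1->1
Step 2: d_i = R_x(i) - R_y(i); compute d_i^2.
  (2-2)^2=0, (7-7)^2=0, (5-6)^2=1, (4-5)^2=1, (3-3)^2=0, (6-4)^2=4, (1-1)^2=0
sum(d^2) = 6.
Step 3: rho = 1 - 6*6 / (7*(7^2 - 1)) = 1 - 36/336 = 0.892857.
Step 4: Under H0, t = rho * sqrt((n-2)/(1-rho^2)) = 4.4333 ~ t(5).
Step 5: Two-sided p-value from the t-distribution with 5 df = 0.006807.
Step 6: alpha = 0.1. reject H0.

rho = 0.8929, p = 0.006807, reject H0 at alpha = 0.1.


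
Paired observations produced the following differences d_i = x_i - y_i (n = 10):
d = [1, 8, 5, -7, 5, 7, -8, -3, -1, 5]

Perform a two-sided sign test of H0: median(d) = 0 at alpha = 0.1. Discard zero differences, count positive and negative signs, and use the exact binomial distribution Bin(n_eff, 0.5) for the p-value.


Step 1: Discard zero differences. Original n = 10; n_eff = number of nonzero differences = 10.
Nonzero differences (with sign): +1, +8, +5, -7, +5, +7, -8, -3, -1, +5
Step 2: Count signs: positive = 6, negative = 4.
Step 3: Under H0: P(positive) = 0.5, so the number of positives S ~ Bin(10, 0.5).
Step 4: Two-sided exact p-value = sum of Bin(10,0.5) probabilities at or below the observed probability = 0.753906.
Step 5: alpha = 0.1. fail to reject H0.

n_eff = 10, pos = 6, neg = 4, p = 0.753906, fail to reject H0.


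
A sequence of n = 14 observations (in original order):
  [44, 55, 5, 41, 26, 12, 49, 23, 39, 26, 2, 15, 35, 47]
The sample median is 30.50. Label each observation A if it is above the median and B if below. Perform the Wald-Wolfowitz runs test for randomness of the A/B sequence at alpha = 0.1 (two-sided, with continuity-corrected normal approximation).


Step 1: Compute median = 30.50; label A = above, B = below.
Labels in order: AABABBABABBBAA  (n_A = 7, n_B = 7)
Step 2: Count runs R = 9.
Step 3: Under H0 (random ordering), E[R] = 2*n_A*n_B/(n_A+n_B) + 1 = 2*7*7/14 + 1 = 8.0000.
        Var[R] = 2*n_A*n_B*(2*n_A*n_B - n_A - n_B) / ((n_A+n_B)^2 * (n_A+n_B-1)) = 8232/2548 = 3.2308.
        SD[R] = 1.7974.
Step 4: Continuity-corrected z = (R - 0.5 - E[R]) / SD[R] = (9 - 0.5 - 8.0000) / 1.7974 = 0.2782.
Step 5: Two-sided p-value via normal approximation = 2*(1 - Phi(|z|)) = 0.780879.
Step 6: alpha = 0.1. fail to reject H0.

R = 9, z = 0.2782, p = 0.780879, fail to reject H0.


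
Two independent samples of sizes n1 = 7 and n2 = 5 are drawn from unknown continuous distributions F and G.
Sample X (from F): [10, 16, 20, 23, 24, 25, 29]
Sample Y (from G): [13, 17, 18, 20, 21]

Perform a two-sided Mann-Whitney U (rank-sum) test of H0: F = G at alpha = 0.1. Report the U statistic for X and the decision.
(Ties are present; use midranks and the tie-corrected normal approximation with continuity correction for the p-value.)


Step 1: Combine and sort all 12 observations; assign midranks.
sorted (value, group): (10,X), (13,Y), (16,X), (17,Y), (18,Y), (20,X), (20,Y), (21,Y), (23,X), (24,X), (25,X), (29,X)
ranks: 10->1, 13->2, 16->3, 17->4, 18->5, 20->6.5, 20->6.5, 21->8, 23->9, 24->10, 25->11, 29->12
Step 2: Rank sum for X: R1 = 1 + 3 + 6.5 + 9 + 10 + 11 + 12 = 52.5.
Step 3: U_X = R1 - n1(n1+1)/2 = 52.5 - 7*8/2 = 52.5 - 28 = 24.5.
       U_Y = n1*n2 - U_X = 35 - 24.5 = 10.5.
Step 4: Ties are present, so use the tie-corrected normal approximation (with continuity correction) for the p-value.
Step 5: p-value = 0.290307; compare to alpha = 0.1. fail to reject H0.

U_X = 24.5, p = 0.290307, fail to reject H0 at alpha = 0.1.


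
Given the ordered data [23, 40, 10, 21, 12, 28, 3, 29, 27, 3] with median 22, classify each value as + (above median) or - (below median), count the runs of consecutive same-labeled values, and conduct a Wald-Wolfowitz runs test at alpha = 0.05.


Step 1: Compute median = 22; label A = above, B = below.
Labels in order: AABBBABAAB  (n_A = 5, n_B = 5)
Step 2: Count runs R = 6.
Step 3: Under H0 (random ordering), E[R] = 2*n_A*n_B/(n_A+n_B) + 1 = 2*5*5/10 + 1 = 6.0000.
        Var[R] = 2*n_A*n_B*(2*n_A*n_B - n_A - n_B) / ((n_A+n_B)^2 * (n_A+n_B-1)) = 2000/900 = 2.2222.
        SD[R] = 1.4907.
Step 4: R = E[R], so z = 0 with no continuity correction.
Step 5: Two-sided p-value via normal approximation = 2*(1 - Phi(|z|)) = 1.000000.
Step 6: alpha = 0.05. fail to reject H0.

R = 6, z = 0.0000, p = 1.000000, fail to reject H0.


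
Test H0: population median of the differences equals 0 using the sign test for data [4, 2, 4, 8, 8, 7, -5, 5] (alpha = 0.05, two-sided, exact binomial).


Step 1: Discard zero differences. Original n = 8; n_eff = number of nonzero differences = 8.
Nonzero differences (with sign): +4, +2, +4, +8, +8, +7, -5, +5
Step 2: Count signs: positive = 7, negative = 1.
Step 3: Under H0: P(positive) = 0.5, so the number of positives S ~ Bin(8, 0.5).
Step 4: Two-sided exact p-value = sum of Bin(8,0.5) probabilities at or below the observed probability = 0.070312.
Step 5: alpha = 0.05. fail to reject H0.

n_eff = 8, pos = 7, neg = 1, p = 0.070312, fail to reject H0.


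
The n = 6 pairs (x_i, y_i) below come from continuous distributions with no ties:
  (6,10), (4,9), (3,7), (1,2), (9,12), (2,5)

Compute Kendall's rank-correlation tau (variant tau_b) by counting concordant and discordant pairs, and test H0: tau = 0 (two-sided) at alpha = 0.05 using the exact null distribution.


Step 1: Enumerate the 15 unordered pairs (i,j) with i<j and classify each by sign(x_j-x_i) * sign(y_j-y_i).
  (1,2):dx=-2,dy=-1->C; (1,3):dx=-3,dy=-3->C; (1,4):dx=-5,dy=-8->C; (1,5):dx=+3,dy=+2->C
  (1,6):dx=-4,dy=-5->C; (2,3):dx=-1,dy=-2->C; (2,4):dx=-3,dy=-7->C; (2,5):dx=+5,dy=+3->C
  (2,6):dx=-2,dy=-4->C; (3,4):dx=-2,dy=-5->C; (3,5):dx=+6,dy=+5->C; (3,6):dx=-1,dy=-2->C
  (4,5):dx=+8,dy=+10->C; (4,6):dx=+1,dy=+3->C; (5,6):dx=-7,dy=-7->C
Step 2: C = 15, D = 0, total pairs = 15.
Step 3: tau = (C - D)/(n(n-1)/2) = (15 - 0)/15 = 1.000000.
Step 4: Exact two-sided p-value (enumerate n! = 720 permutations of y under H0): p = 0.002778.
Step 5: alpha = 0.05. reject H0.

tau_b = 1.0000 (C=15, D=0), p = 0.002778, reject H0.


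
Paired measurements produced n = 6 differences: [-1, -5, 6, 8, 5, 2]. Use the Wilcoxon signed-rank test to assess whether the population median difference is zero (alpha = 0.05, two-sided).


Step 1: Drop any zero differences (none here) and take |d_i|.
|d| = [1, 5, 6, 8, 5, 2]
Step 2: Midrank |d_i| (ties get averaged ranks).
ranks: |1|->1, |5|->3.5, |6|->5, |8|->6, |5|->3.5, |2|->2
Step 3: Attach original signs; sum ranks with positive sign and with negative sign.
W+ = 5 + 6 + 3.5 + 2 = 16.5
W- = 1 + 3.5 = 4.5
(Check: W+ + W- = 21 should equal n(n+1)/2 = 21.)
Step 4: Test statistic W = min(W+, W-) = 4.5.
Step 5: Ties in |d|, so use the tie-corrected normal approximation.
        E[W] = n(n+1)/4 = 6*7/4 = 10.5.
        Tie groups: |d|=5 (t=2); sum(t^3 - t) = 6.
        Var[W] = n(n+1)(2n+1)/24 - sum(t^3-t)/48 = 546/24 - 6/48 = 22.625.
        z = (W - E[W]) / sqrt(Var[W]) = (4.5 - 10.5) / 4.7566 = -1.2614.
        Two-sided p = 2*Phi(z) = 0.207160.
Step 6: alpha = 0.05. fail to reject H0.

W+ = 16.5, W- = 4.5, W = min = 4.5, p = 0.207160, fail to reject H0.


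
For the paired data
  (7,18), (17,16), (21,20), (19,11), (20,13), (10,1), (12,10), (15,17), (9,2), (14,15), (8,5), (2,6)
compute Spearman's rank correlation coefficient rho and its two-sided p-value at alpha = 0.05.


Step 1: Rank x and y separately (midranks; no ties here).
rank(x): 7->2, 17->9, 21->12, 19->10, 20->11, 10->5, 12->6, 15->8, 9->4, 14->7, 8->3, 2->1
rank(y): 18->11, 16->9, 20->12, 11->6, 13->7, 1->1, 10->5, 17->10, 2->2, 15->8, 5->3, 6->4
Step 2: d_i = R_x(i) - R_y(i); compute d_i^2.
  (2-11)^2=81, (9-9)^2=0, (12-12)^2=0, (10-6)^2=16, (11-7)^2=16, (5-1)^2=16, (6-5)^2=1, (8-10)^2=4, (4-2)^2=4, (7-8)^2=1, (3-3)^2=0, (1-4)^2=9
sum(d^2) = 148.
Step 3: rho = 1 - 6*148 / (12*(12^2 - 1)) = 1 - 888/1716 = 0.482517.
Step 4: Under H0, t = rho * sqrt((n-2)/(1-rho^2)) = 1.7421 ~ t(10).
Step 5: Two-sided p-value from the t-distribution with 10 df = 0.112109.
Step 6: alpha = 0.05. fail to reject H0.

rho = 0.4825, p = 0.112109, fail to reject H0 at alpha = 0.05.


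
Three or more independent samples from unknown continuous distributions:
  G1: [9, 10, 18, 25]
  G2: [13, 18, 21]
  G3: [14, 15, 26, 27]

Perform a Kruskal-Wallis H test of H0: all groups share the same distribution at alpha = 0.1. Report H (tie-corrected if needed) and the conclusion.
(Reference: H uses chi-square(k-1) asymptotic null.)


Step 1: Combine all N = 11 observations and assign midranks.
sorted (value, group, rank): (9,G1,1), (10,G1,2), (13,G2,3), (14,G3,4), (15,G3,5), (18,G1,6.5), (18,G2,6.5), (21,G2,8), (25,G1,9), (26,G3,10), (27,G3,11)
Step 2: Sum ranks within each group.
R_1 = 18.5 (n_1 = 4)
R_2 = 17.5 (n_2 = 3)
R_3 = 30 (n_3 = 4)
Step 3: H = 12/(N(N+1)) * sum(R_i^2/n_i) - 3(N+1)
     = 12/(11*12) * (18.5^2/4 + 17.5^2/3 + 30^2/4) - 3*12
     = 0.090909 * 412.646 - 36
     = 1.513258.
Step 4: Ties present; correction factor C = 1 - 6/(11^3 - 11) = 0.995455. Corrected H = 1.513258 / 0.995455 = 1.520167.
Step 5: Under H0, H ~ chi^2(2); p-value = 0.467627.
Step 6: alpha = 0.1. fail to reject H0.

H = 1.5202, df = 2, p = 0.467627, fail to reject H0.


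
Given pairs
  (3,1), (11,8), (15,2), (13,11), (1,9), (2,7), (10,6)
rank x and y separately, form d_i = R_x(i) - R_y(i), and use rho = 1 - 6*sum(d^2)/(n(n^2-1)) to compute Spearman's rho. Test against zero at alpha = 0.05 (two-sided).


Step 1: Rank x and y separately (midranks; no ties here).
rank(x): 3->3, 11->5, 15->7, 13->6, 1->1, 2->2, 10->4
rank(y): 1->1, 8->5, 2->2, 11->7, 9->6, 7->4, 6->3
Step 2: d_i = R_x(i) - R_y(i); compute d_i^2.
  (3-1)^2=4, (5-5)^2=0, (7-2)^2=25, (6-7)^2=1, (1-6)^2=25, (2-4)^2=4, (4-3)^2=1
sum(d^2) = 60.
Step 3: rho = 1 - 6*60 / (7*(7^2 - 1)) = 1 - 360/336 = -0.071429.
Step 4: Under H0, t = rho * sqrt((n-2)/(1-rho^2)) = -0.1601 ~ t(5).
Step 5: Two-sided p-value from the t-distribution with 5 df = 0.879048.
Step 6: alpha = 0.05. fail to reject H0.

rho = -0.0714, p = 0.879048, fail to reject H0 at alpha = 0.05.


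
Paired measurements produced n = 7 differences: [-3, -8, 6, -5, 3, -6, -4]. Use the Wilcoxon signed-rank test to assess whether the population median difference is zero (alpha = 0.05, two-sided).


Step 1: Drop any zero differences (none here) and take |d_i|.
|d| = [3, 8, 6, 5, 3, 6, 4]
Step 2: Midrank |d_i| (ties get averaged ranks).
ranks: |3|->1.5, |8|->7, |6|->5.5, |5|->4, |3|->1.5, |6|->5.5, |4|->3
Step 3: Attach original signs; sum ranks with positive sign and with negative sign.
W+ = 5.5 + 1.5 = 7
W- = 1.5 + 7 + 4 + 5.5 + 3 = 21
(Check: W+ + W- = 28 should equal n(n+1)/2 = 28.)
Step 4: Test statistic W = min(W+, W-) = 7.
Step 5: Ties in |d|, so use the tie-corrected normal approximation.
        E[W] = n(n+1)/4 = 7*8/4 = 14.
        Tie groups: |d|=3 (t=2), |d|=6 (t=2); sum(t^3 - t) = 12.
        Var[W] = n(n+1)(2n+1)/24 - sum(t^3-t)/48 = 840/24 - 12/48 = 34.75.
        z = (W - E[W]) / sqrt(Var[W]) = (7 - 14) / 5.8949 = -1.1875.
        Two-sided p = 2*Phi(z) = 0.235044.
Step 6: alpha = 0.05. fail to reject H0.

W+ = 7, W- = 21, W = min = 7, p = 0.235044, fail to reject H0.


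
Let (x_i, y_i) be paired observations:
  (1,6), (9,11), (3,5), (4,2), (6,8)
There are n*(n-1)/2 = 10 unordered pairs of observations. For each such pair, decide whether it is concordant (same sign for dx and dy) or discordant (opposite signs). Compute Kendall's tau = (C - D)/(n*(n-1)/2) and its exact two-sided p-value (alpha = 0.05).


Step 1: Enumerate the 10 unordered pairs (i,j) with i<j and classify each by sign(x_j-x_i) * sign(y_j-y_i).
  (1,2):dx=+8,dy=+5->C; (1,3):dx=+2,dy=-1->D; (1,4):dx=+3,dy=-4->D; (1,5):dx=+5,dy=+2->C
  (2,3):dx=-6,dy=-6->C; (2,4):dx=-5,dy=-9->C; (2,5):dx=-3,dy=-3->C; (3,4):dx=+1,dy=-3->D
  (3,5):dx=+3,dy=+3->C; (4,5):dx=+2,dy=+6->C
Step 2: C = 7, D = 3, total pairs = 10.
Step 3: tau = (C - D)/(n(n-1)/2) = (7 - 3)/10 = 0.400000.
Step 4: Exact two-sided p-value (enumerate n! = 120 permutations of y under H0): p = 0.483333.
Step 5: alpha = 0.05. fail to reject H0.

tau_b = 0.4000 (C=7, D=3), p = 0.483333, fail to reject H0.


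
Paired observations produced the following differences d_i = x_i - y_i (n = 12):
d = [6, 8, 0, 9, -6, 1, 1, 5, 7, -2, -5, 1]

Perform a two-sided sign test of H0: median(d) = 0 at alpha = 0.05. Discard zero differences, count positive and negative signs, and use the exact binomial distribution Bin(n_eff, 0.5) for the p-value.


Step 1: Discard zero differences. Original n = 12; n_eff = number of nonzero differences = 11.
Nonzero differences (with sign): +6, +8, +9, -6, +1, +1, +5, +7, -2, -5, +1
Step 2: Count signs: positive = 8, negative = 3.
Step 3: Under H0: P(positive) = 0.5, so the number of positives S ~ Bin(11, 0.5).
Step 4: Two-sided exact p-value = sum of Bin(11,0.5) probabilities at or below the observed probability = 0.226562.
Step 5: alpha = 0.05. fail to reject H0.

n_eff = 11, pos = 8, neg = 3, p = 0.226562, fail to reject H0.


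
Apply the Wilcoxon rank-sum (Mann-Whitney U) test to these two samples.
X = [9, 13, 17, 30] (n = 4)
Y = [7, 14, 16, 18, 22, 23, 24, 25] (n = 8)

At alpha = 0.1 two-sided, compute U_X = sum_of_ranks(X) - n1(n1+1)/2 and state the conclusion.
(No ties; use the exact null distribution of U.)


Step 1: Combine and sort all 12 observations; assign midranks.
sorted (value, group): (7,Y), (9,X), (13,X), (14,Y), (16,Y), (17,X), (18,Y), (22,Y), (23,Y), (24,Y), (25,Y), (30,X)
ranks: 7->1, 9->2, 13->3, 14->4, 16->5, 17->6, 18->7, 22->8, 23->9, 24->10, 25->11, 30->12
Step 2: Rank sum for X: R1 = 2 + 3 + 6 + 12 = 23.
Step 3: U_X = R1 - n1(n1+1)/2 = 23 - 4*5/2 = 23 - 10 = 13.
       U_Y = n1*n2 - U_X = 32 - 13 = 19.
Step 4: No ties, so the exact null distribution of U (based on enumerating the C(12,4) = 495 equally likely rank assignments) gives the two-sided p-value.
Step 5: p-value = 0.682828; compare to alpha = 0.1. fail to reject H0.

U_X = 13, p = 0.682828, fail to reject H0 at alpha = 0.1.


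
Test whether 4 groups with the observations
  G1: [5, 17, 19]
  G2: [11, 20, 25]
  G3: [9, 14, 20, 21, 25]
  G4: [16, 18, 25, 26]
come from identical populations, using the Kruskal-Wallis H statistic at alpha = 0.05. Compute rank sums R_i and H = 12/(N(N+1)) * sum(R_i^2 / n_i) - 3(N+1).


Step 1: Combine all N = 15 observations and assign midranks.
sorted (value, group, rank): (5,G1,1), (9,G3,2), (11,G2,3), (14,G3,4), (16,G4,5), (17,G1,6), (18,G4,7), (19,G1,8), (20,G2,9.5), (20,G3,9.5), (21,G3,11), (25,G2,13), (25,G3,13), (25,G4,13), (26,G4,15)
Step 2: Sum ranks within each group.
R_1 = 15 (n_1 = 3)
R_2 = 25.5 (n_2 = 3)
R_3 = 39.5 (n_3 = 5)
R_4 = 40 (n_4 = 4)
Step 3: H = 12/(N(N+1)) * sum(R_i^2/n_i) - 3(N+1)
     = 12/(15*16) * (15^2/3 + 25.5^2/3 + 39.5^2/5 + 40^2/4) - 3*16
     = 0.050000 * 1003.8 - 48
     = 2.190000.
Step 4: Ties present; correction factor C = 1 - 30/(15^3 - 15) = 0.991071. Corrected H = 2.190000 / 0.991071 = 2.209730.
Step 5: Under H0, H ~ chi^2(3); p-value = 0.530034.
Step 6: alpha = 0.05. fail to reject H0.

H = 2.2097, df = 3, p = 0.530034, fail to reject H0.


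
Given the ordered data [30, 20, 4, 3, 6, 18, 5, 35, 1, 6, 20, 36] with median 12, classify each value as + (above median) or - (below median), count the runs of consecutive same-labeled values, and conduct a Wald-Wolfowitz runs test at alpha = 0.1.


Step 1: Compute median = 12; label A = above, B = below.
Labels in order: AABBBABABBAA  (n_A = 6, n_B = 6)
Step 2: Count runs R = 7.
Step 3: Under H0 (random ordering), E[R] = 2*n_A*n_B/(n_A+n_B) + 1 = 2*6*6/12 + 1 = 7.0000.
        Var[R] = 2*n_A*n_B*(2*n_A*n_B - n_A - n_B) / ((n_A+n_B)^2 * (n_A+n_B-1)) = 4320/1584 = 2.7273.
        SD[R] = 1.6514.
Step 4: R = E[R], so z = 0 with no continuity correction.
Step 5: Two-sided p-value via normal approximation = 2*(1 - Phi(|z|)) = 1.000000.
Step 6: alpha = 0.1. fail to reject H0.

R = 7, z = 0.0000, p = 1.000000, fail to reject H0.


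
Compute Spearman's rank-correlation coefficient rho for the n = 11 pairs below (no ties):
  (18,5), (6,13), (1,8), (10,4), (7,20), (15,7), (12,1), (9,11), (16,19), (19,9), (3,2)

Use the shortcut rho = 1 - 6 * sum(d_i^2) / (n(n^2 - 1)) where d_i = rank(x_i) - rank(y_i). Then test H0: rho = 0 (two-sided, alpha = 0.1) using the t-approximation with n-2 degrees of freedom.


Step 1: Rank x and y separately (midranks; no ties here).
rank(x): 18->10, 6->3, 1->1, 10->6, 7->4, 15->8, 12->7, 9->5, 16->9, 19->11, 3->2
rank(y): 5->4, 13->9, 8->6, 4->3, 20->11, 7->5, 1->1, 11->8, 19->10, 9->7, 2->2
Step 2: d_i = R_x(i) - R_y(i); compute d_i^2.
  (10-4)^2=36, (3-9)^2=36, (1-6)^2=25, (6-3)^2=9, (4-11)^2=49, (8-5)^2=9, (7-1)^2=36, (5-8)^2=9, (9-10)^2=1, (11-7)^2=16, (2-2)^2=0
sum(d^2) = 226.
Step 3: rho = 1 - 6*226 / (11*(11^2 - 1)) = 1 - 1356/1320 = -0.027273.
Step 4: Under H0, t = rho * sqrt((n-2)/(1-rho^2)) = -0.0818 ~ t(9).
Step 5: Two-sided p-value from the t-distribution with 9 df = 0.936558.
Step 6: alpha = 0.1. fail to reject H0.

rho = -0.0273, p = 0.936558, fail to reject H0 at alpha = 0.1.


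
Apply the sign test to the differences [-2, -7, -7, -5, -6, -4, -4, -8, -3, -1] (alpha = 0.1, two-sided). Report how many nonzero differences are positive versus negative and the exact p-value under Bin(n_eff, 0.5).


Step 1: Discard zero differences. Original n = 10; n_eff = number of nonzero differences = 10.
Nonzero differences (with sign): -2, -7, -7, -5, -6, -4, -4, -8, -3, -1
Step 2: Count signs: positive = 0, negative = 10.
Step 3: Under H0: P(positive) = 0.5, so the number of positives S ~ Bin(10, 0.5).
Step 4: Two-sided exact p-value = sum of Bin(10,0.5) probabilities at or below the observed probability = 0.001953.
Step 5: alpha = 0.1. reject H0.

n_eff = 10, pos = 0, neg = 10, p = 0.001953, reject H0.


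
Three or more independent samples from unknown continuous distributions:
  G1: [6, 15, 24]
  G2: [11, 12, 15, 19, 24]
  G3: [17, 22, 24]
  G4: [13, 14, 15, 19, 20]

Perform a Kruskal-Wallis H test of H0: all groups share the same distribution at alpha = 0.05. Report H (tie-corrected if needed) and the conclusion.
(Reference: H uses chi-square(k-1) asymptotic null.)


Step 1: Combine all N = 16 observations and assign midranks.
sorted (value, group, rank): (6,G1,1), (11,G2,2), (12,G2,3), (13,G4,4), (14,G4,5), (15,G1,7), (15,G2,7), (15,G4,7), (17,G3,9), (19,G2,10.5), (19,G4,10.5), (20,G4,12), (22,G3,13), (24,G1,15), (24,G2,15), (24,G3,15)
Step 2: Sum ranks within each group.
R_1 = 23 (n_1 = 3)
R_2 = 37.5 (n_2 = 5)
R_3 = 37 (n_3 = 3)
R_4 = 38.5 (n_4 = 5)
Step 3: H = 12/(N(N+1)) * sum(R_i^2/n_i) - 3(N+1)
     = 12/(16*17) * (23^2/3 + 37.5^2/5 + 37^2/3 + 38.5^2/5) - 3*17
     = 0.044118 * 1210.37 - 51
     = 2.398529.
Step 4: Ties present; correction factor C = 1 - 54/(16^3 - 16) = 0.986765. Corrected H = 2.398529 / 0.986765 = 2.430700.
Step 5: Under H0, H ~ chi^2(3); p-value = 0.487945.
Step 6: alpha = 0.05. fail to reject H0.

H = 2.4307, df = 3, p = 0.487945, fail to reject H0.


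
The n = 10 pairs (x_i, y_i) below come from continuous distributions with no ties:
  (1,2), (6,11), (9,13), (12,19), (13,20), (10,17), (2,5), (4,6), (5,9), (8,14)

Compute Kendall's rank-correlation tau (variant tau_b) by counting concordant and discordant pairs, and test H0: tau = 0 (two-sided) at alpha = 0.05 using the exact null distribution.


Step 1: Enumerate the 45 unordered pairs (i,j) with i<j and classify each by sign(x_j-x_i) * sign(y_j-y_i).
  (1,2):dx=+5,dy=+9->C; (1,3):dx=+8,dy=+11->C; (1,4):dx=+11,dy=+17->C; (1,5):dx=+12,dy=+18->C
  (1,6):dx=+9,dy=+15->C; (1,7):dx=+1,dy=+3->C; (1,8):dx=+3,dy=+4->C; (1,9):dx=+4,dy=+7->C
  (1,10):dx=+7,dy=+12->C; (2,3):dx=+3,dy=+2->C; (2,4):dx=+6,dy=+8->C; (2,5):dx=+7,dy=+9->C
  (2,6):dx=+4,dy=+6->C; (2,7):dx=-4,dy=-6->C; (2,8):dx=-2,dy=-5->C; (2,9):dx=-1,dy=-2->C
  (2,10):dx=+2,dy=+3->C; (3,4):dx=+3,dy=+6->C; (3,5):dx=+4,dy=+7->C; (3,6):dx=+1,dy=+4->C
  (3,7):dx=-7,dy=-8->C; (3,8):dx=-5,dy=-7->C; (3,9):dx=-4,dy=-4->C; (3,10):dx=-1,dy=+1->D
  (4,5):dx=+1,dy=+1->C; (4,6):dx=-2,dy=-2->C; (4,7):dx=-10,dy=-14->C; (4,8):dx=-8,dy=-13->C
  (4,9):dx=-7,dy=-10->C; (4,10):dx=-4,dy=-5->C; (5,6):dx=-3,dy=-3->C; (5,7):dx=-11,dy=-15->C
  (5,8):dx=-9,dy=-14->C; (5,9):dx=-8,dy=-11->C; (5,10):dx=-5,dy=-6->C; (6,7):dx=-8,dy=-12->C
  (6,8):dx=-6,dy=-11->C; (6,9):dx=-5,dy=-8->C; (6,10):dx=-2,dy=-3->C; (7,8):dx=+2,dy=+1->C
  (7,9):dx=+3,dy=+4->C; (7,10):dx=+6,dy=+9->C; (8,9):dx=+1,dy=+3->C; (8,10):dx=+4,dy=+8->C
  (9,10):dx=+3,dy=+5->C
Step 2: C = 44, D = 1, total pairs = 45.
Step 3: tau = (C - D)/(n(n-1)/2) = (44 - 1)/45 = 0.955556.
Step 4: Exact two-sided p-value (enumerate n! = 3628800 permutations of y under H0): p = 0.000006.
Step 5: alpha = 0.05. reject H0.

tau_b = 0.9556 (C=44, D=1), p = 0.000006, reject H0.


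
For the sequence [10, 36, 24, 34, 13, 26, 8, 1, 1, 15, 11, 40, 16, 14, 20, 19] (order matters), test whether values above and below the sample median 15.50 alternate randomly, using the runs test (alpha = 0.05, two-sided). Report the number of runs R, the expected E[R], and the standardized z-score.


Step 1: Compute median = 15.50; label A = above, B = below.
Labels in order: BAAABABBBBBAABAA  (n_A = 8, n_B = 8)
Step 2: Count runs R = 8.
Step 3: Under H0 (random ordering), E[R] = 2*n_A*n_B/(n_A+n_B) + 1 = 2*8*8/16 + 1 = 9.0000.
        Var[R] = 2*n_A*n_B*(2*n_A*n_B - n_A - n_B) / ((n_A+n_B)^2 * (n_A+n_B-1)) = 14336/3840 = 3.7333.
        SD[R] = 1.9322.
Step 4: Continuity-corrected z = (R + 0.5 - E[R]) / SD[R] = (8 + 0.5 - 9.0000) / 1.9322 = -0.2588.
Step 5: Two-sided p-value via normal approximation = 2*(1 - Phi(|z|)) = 0.795809.
Step 6: alpha = 0.05. fail to reject H0.

R = 8, z = -0.2588, p = 0.795809, fail to reject H0.


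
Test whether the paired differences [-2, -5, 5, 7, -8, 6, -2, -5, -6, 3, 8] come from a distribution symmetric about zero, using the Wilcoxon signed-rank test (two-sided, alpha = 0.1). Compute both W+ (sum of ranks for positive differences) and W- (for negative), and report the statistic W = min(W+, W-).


Step 1: Drop any zero differences (none here) and take |d_i|.
|d| = [2, 5, 5, 7, 8, 6, 2, 5, 6, 3, 8]
Step 2: Midrank |d_i| (ties get averaged ranks).
ranks: |2|->1.5, |5|->5, |5|->5, |7|->9, |8|->10.5, |6|->7.5, |2|->1.5, |5|->5, |6|->7.5, |3|->3, |8|->10.5
Step 3: Attach original signs; sum ranks with positive sign and with negative sign.
W+ = 5 + 9 + 7.5 + 3 + 10.5 = 35
W- = 1.5 + 5 + 10.5 + 1.5 + 5 + 7.5 = 31
(Check: W+ + W- = 66 should equal n(n+1)/2 = 66.)
Step 4: Test statistic W = min(W+, W-) = 31.
Step 5: Ties in |d|, so use the tie-corrected normal approximation.
        E[W] = n(n+1)/4 = 11*12/4 = 33.
        Tie groups: |d|=2 (t=2), |d|=5 (t=3), |d|=6 (t=2), |d|=8 (t=2); sum(t^3 - t) = 42.
        Var[W] = n(n+1)(2n+1)/24 - sum(t^3-t)/48 = 3036/24 - 42/48 = 125.625.
        z = (W - E[W]) / sqrt(Var[W]) = (31 - 33) / 11.2083 = -0.1784.
        Two-sided p = 2*Phi(z) = 0.858378.
Step 6: alpha = 0.1. fail to reject H0.

W+ = 35, W- = 31, W = min = 31, p = 0.858378, fail to reject H0.


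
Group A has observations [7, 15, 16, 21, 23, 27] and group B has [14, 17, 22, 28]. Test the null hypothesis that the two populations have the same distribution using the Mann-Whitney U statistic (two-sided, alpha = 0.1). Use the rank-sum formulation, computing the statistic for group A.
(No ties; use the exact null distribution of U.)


Step 1: Combine and sort all 10 observations; assign midranks.
sorted (value, group): (7,X), (14,Y), (15,X), (16,X), (17,Y), (21,X), (22,Y), (23,X), (27,X), (28,Y)
ranks: 7->1, 14->2, 15->3, 16->4, 17->5, 21->6, 22->7, 23->8, 27->9, 28->10
Step 2: Rank sum for X: R1 = 1 + 3 + 4 + 6 + 8 + 9 = 31.
Step 3: U_X = R1 - n1(n1+1)/2 = 31 - 6*7/2 = 31 - 21 = 10.
       U_Y = n1*n2 - U_X = 24 - 10 = 14.
Step 4: No ties, so the exact null distribution of U (based on enumerating the C(10,6) = 210 equally likely rank assignments) gives the two-sided p-value.
Step 5: p-value = 0.761905; compare to alpha = 0.1. fail to reject H0.

U_X = 10, p = 0.761905, fail to reject H0 at alpha = 0.1.


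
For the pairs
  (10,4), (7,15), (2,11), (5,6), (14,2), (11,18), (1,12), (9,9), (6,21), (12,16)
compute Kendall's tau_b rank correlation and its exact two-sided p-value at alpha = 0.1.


Step 1: Enumerate the 45 unordered pairs (i,j) with i<j and classify each by sign(x_j-x_i) * sign(y_j-y_i).
  (1,2):dx=-3,dy=+11->D; (1,3):dx=-8,dy=+7->D; (1,4):dx=-5,dy=+2->D; (1,5):dx=+4,dy=-2->D
  (1,6):dx=+1,dy=+14->C; (1,7):dx=-9,dy=+8->D; (1,8):dx=-1,dy=+5->D; (1,9):dx=-4,dy=+17->D
  (1,10):dx=+2,dy=+12->C; (2,3):dx=-5,dy=-4->C; (2,4):dx=-2,dy=-9->C; (2,5):dx=+7,dy=-13->D
  (2,6):dx=+4,dy=+3->C; (2,7):dx=-6,dy=-3->C; (2,8):dx=+2,dy=-6->D; (2,9):dx=-1,dy=+6->D
  (2,10):dx=+5,dy=+1->C; (3,4):dx=+3,dy=-5->D; (3,5):dx=+12,dy=-9->D; (3,6):dx=+9,dy=+7->C
  (3,7):dx=-1,dy=+1->D; (3,8):dx=+7,dy=-2->D; (3,9):dx=+4,dy=+10->C; (3,10):dx=+10,dy=+5->C
  (4,5):dx=+9,dy=-4->D; (4,6):dx=+6,dy=+12->C; (4,7):dx=-4,dy=+6->D; (4,8):dx=+4,dy=+3->C
  (4,9):dx=+1,dy=+15->C; (4,10):dx=+7,dy=+10->C; (5,6):dx=-3,dy=+16->D; (5,7):dx=-13,dy=+10->D
  (5,8):dx=-5,dy=+7->D; (5,9):dx=-8,dy=+19->D; (5,10):dx=-2,dy=+14->D; (6,7):dx=-10,dy=-6->C
  (6,8):dx=-2,dy=-9->C; (6,9):dx=-5,dy=+3->D; (6,10):dx=+1,dy=-2->D; (7,8):dx=+8,dy=-3->D
  (7,9):dx=+5,dy=+9->C; (7,10):dx=+11,dy=+4->C; (8,9):dx=-3,dy=+12->D; (8,10):dx=+3,dy=+7->C
  (9,10):dx=+6,dy=-5->D
Step 2: C = 19, D = 26, total pairs = 45.
Step 3: tau = (C - D)/(n(n-1)/2) = (19 - 26)/45 = -0.155556.
Step 4: Exact two-sided p-value (enumerate n! = 3628800 permutations of y under H0): p = 0.600654.
Step 5: alpha = 0.1. fail to reject H0.

tau_b = -0.1556 (C=19, D=26), p = 0.600654, fail to reject H0.


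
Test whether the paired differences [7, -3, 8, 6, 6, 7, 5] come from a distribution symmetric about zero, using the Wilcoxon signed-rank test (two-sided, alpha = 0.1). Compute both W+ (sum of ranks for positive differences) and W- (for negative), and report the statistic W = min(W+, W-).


Step 1: Drop any zero differences (none here) and take |d_i|.
|d| = [7, 3, 8, 6, 6, 7, 5]
Step 2: Midrank |d_i| (ties get averaged ranks).
ranks: |7|->5.5, |3|->1, |8|->7, |6|->3.5, |6|->3.5, |7|->5.5, |5|->2
Step 3: Attach original signs; sum ranks with positive sign and with negative sign.
W+ = 5.5 + 7 + 3.5 + 3.5 + 5.5 + 2 = 27
W- = 1 = 1
(Check: W+ + W- = 28 should equal n(n+1)/2 = 28.)
Step 4: Test statistic W = min(W+, W-) = 1.
Step 5: Ties in |d|, so use the tie-corrected normal approximation.
        E[W] = n(n+1)/4 = 7*8/4 = 14.
        Tie groups: |d|=6 (t=2), |d|=7 (t=2); sum(t^3 - t) = 12.
        Var[W] = n(n+1)(2n+1)/24 - sum(t^3-t)/48 = 840/24 - 12/48 = 34.75.
        z = (W - E[W]) / sqrt(Var[W]) = (1 - 14) / 5.8949 = -2.2053.
        Two-sided p = 2*Phi(z) = 0.027434.
Step 6: alpha = 0.1. reject H0.

W+ = 27, W- = 1, W = min = 1, p = 0.027434, reject H0.
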